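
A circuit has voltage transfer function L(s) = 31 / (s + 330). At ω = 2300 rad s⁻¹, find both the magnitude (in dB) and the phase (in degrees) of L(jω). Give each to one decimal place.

|j2300 + 330| = √(2300² + 330²) = 2324
|L(j2300)| = 31 / 2324 = 0.013342
20 log₁₀(0.013342) = -37.50 dB
∠(j2300 + 330) = arctan(2300/330) = 81.84°
∠L(j2300) = −81.84° = -81.84°

|L| = -37.5 dB, ∠L = -81.8°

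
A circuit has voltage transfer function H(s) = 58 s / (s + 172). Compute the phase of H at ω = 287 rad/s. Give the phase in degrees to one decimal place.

∠(j287) = 90.00°
∠(j287 + 172) = arctan(287/172) = 59.07°
∠H(j287) = 90.00° − 59.07° = 30.93°

30.9°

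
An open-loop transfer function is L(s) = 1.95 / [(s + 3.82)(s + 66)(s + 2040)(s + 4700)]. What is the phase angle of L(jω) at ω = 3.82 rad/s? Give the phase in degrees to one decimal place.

∠(j3.82 + 3.82) = arctan(3.82/3.82) = 45.00°
∠(j3.82 + 66) = arctan(3.82/66) = 3.31°
∠(j3.82 + 2040) = arctan(3.82/2040) = 0.11°
∠(j3.82 + 4700) = arctan(3.82/4700) = 0.05°
∠L(j3.82) = − (45.00° + 3.31° + 0.11° + 0.05°) = -48.47°

-48.5 deg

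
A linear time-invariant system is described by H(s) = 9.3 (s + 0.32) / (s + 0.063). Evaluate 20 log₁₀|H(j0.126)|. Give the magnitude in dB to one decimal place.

27.1 dB

|j0.126 + 0.32| = √(0.126² + 0.32²) = 0.3439
|j0.126 + 0.063| = √(0.126² + 0.063²) = 0.1409
|H(j0.126)| = 9.3 × 0.3439 / 0.1409 = 22.704
20 log₁₀(22.704) = 27.12 dB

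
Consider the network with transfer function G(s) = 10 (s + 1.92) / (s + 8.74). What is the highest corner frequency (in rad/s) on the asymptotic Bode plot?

8.74 rad/s

Break frequencies occur at each pole and zero magnitude: 1.92 rad/s, 8.74 rad/s.
The highest is 8.74 rad/s.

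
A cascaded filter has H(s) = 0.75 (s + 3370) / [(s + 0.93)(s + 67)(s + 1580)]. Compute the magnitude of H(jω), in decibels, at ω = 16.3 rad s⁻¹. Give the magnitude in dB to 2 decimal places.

-56.95 dB

|j16.3 + 3370| = √(16.3² + 3370²) = 3370
|j16.3 + 0.93| = √(16.3² + 0.93²) = 16.33
|j16.3 + 67| = √(16.3² + 67²) = 68.95
|j16.3 + 1580| = √(16.3² + 1580²) = 1580
|H(j16.3)| = 0.75 × 3370 / (16.33 × 68.95 × 1580) = 0.0014209
20 log₁₀(0.0014209) = -56.949 dB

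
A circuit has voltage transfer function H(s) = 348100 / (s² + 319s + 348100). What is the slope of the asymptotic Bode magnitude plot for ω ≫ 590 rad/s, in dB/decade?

With 0 zeros and 2 poles, the high-frequency asymptotic slope is 20 × (0 − 2) = -40 dB/decade.

-40 dB/decade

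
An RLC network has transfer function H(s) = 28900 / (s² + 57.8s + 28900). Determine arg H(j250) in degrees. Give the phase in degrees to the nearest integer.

∠[(j250)² + 57.8(j250) + 28900] = ∠[-33600 + j14450] = 156.73°
∠H(j250) = −156.73° = -156.73°

-157°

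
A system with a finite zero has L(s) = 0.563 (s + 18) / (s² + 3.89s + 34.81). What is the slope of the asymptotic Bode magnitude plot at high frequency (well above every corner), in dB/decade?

With 1 zero and 2 poles, the high-frequency asymptotic slope is 20 × (1 − 2) = -20 dB/decade.

-20 dB/decade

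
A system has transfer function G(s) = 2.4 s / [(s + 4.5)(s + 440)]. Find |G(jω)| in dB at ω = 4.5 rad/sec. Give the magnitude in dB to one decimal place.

|j4.5| = 4.5
|j4.5 + 4.5| = √(4.5² + 4.5²) = 6.364
|j4.5 + 440| = √(4.5² + 440²) = 440
|G(j4.5)| = 2.4 × 4.5 / (6.364 × 440) = 0.0038567
20 log₁₀(0.0038567) = -48.28 dB

-48.3 dB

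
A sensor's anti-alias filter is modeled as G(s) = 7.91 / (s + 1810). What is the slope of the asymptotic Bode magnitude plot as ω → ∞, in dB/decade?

-20 dB/decade

With 0 zeros and 1 pole, the high-frequency asymptotic slope is 20 × (0 − 1) = -20 dB/decade.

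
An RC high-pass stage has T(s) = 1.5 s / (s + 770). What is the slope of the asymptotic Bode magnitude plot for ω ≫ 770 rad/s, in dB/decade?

With 1 zero and 1 pole, the high-frequency asymptotic slope is 20 × (1 − 1) = 0 dB/decade.

0 dB/decade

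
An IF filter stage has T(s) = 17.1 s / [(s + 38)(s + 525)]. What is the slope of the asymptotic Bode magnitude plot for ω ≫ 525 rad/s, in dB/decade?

-20 dB/decade

With 1 zero and 2 poles, the high-frequency asymptotic slope is 20 × (1 − 2) = -20 dB/decade.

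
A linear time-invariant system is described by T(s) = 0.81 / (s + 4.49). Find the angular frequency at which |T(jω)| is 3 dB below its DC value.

4.49 rad/s

For a single-pole low-pass, the −3 dB point is at the pole: ω = 4.49 rad/s.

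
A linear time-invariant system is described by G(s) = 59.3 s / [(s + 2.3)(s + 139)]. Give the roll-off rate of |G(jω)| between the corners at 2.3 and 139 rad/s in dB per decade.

0 dB/decade

In this band the factors already past their corner are: 1 differentiator zero, pole at 2.3; net slope = 0 dB/decade.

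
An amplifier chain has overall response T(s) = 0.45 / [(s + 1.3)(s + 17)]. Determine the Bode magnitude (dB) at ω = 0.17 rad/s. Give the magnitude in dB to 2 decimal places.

-33.90 dB

|j0.17 + 1.3| = √(0.17² + 1.3²) = 1.311
|j0.17 + 17| = √(0.17² + 17²) = 17
|T(j0.17)| = 0.45 / (1.311 × 17) = 0.020189
20 log₁₀(0.020189) = -33.898 dB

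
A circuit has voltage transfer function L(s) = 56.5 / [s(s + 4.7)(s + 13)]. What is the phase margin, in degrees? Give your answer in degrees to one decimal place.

75.1°

Gain crossover: |L(jω)| = 1 at ω ≈ 0.906 rad s⁻¹.
∠L(j0.906) = −90° − arctan(0.906/4.7) − arctan(0.906/13) ≈ -104.89°
PM = 180° + (-104.89°) = 75.11°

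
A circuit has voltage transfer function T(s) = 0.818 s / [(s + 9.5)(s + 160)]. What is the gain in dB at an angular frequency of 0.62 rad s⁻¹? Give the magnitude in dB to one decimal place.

|j0.62| = 0.62
|j0.62 + 9.5| = √(0.62² + 9.5²) = 9.52
|j0.62 + 160| = √(0.62² + 160²) = 160
|T(j0.62)| = 0.818 × 0.62 / (9.52 × 160) = 0.00033295
20 log₁₀(0.00033295) = -69.55 dB

-69.6 dB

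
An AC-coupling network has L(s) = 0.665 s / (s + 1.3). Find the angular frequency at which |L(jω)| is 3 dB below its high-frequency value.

For a single-pole high-pass, the −3 dB point is at the pole: ω = 1.3 rad/s.

1.3 rad/s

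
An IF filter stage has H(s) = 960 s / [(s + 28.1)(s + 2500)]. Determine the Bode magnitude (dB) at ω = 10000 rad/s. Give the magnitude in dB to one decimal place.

|j10000| = 1e+04
|j10000 + 28.1| = √(10000² + 28.1²) = 1e+04
|j10000 + 2500| = √(10000² + 2500²) = 1.031e+04
|H(j10000)| = 960 × 1e+04 / (1e+04 × 1.031e+04) = 0.093133
20 log₁₀(0.093133) = -20.62 dB

-20.6 dB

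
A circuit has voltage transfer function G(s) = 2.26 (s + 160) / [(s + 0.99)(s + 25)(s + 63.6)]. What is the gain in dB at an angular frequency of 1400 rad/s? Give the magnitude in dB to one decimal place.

|j1400 + 160| = √(1400² + 160²) = 1409
|j1400 + 0.99| = √(1400² + 0.99²) = 1400
|j1400 + 25| = √(1400² + 25²) = 1400
|j1400 + 63.6| = √(1400² + 63.6²) = 1401
|G(j1400)| = 2.26 × 1409 / (1400 × 1400 × 1401) = 1.1592e-06
20 log₁₀(1.1592e-06) = -118.72 dB

-118.7 dB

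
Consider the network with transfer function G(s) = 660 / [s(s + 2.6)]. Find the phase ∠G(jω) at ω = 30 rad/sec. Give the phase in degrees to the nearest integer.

-175°

∠(j30 + 2.6) = arctan(30/2.6) = 85.05°
∠(j30) = 90.00°
∠G(j30) = − (85.05° + 90.00°) = -175.05°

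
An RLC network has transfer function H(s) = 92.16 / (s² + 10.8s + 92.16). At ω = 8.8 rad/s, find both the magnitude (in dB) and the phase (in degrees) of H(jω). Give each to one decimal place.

|H| = -0.4 dB, ∠H = -81.2 deg

|(j8.8)² + 10.8(j8.8) + 92.16| = |14.72 + j95.04| = 96.17
|H(j8.8)| = 92.16 / 96.17 = 0.95827
20 log₁₀(0.95827) = -0.37 dB
∠[(j8.8)² + 10.8(j8.8) + 92.16] = ∠[14.72 + j95.04] = 81.20°
∠H(j8.8) = −81.20° = -81.20°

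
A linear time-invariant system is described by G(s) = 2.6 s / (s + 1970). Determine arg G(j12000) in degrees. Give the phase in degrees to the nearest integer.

∠(j12000) = 90.00°
∠(j12000 + 1970) = arctan(12000/1970) = 80.68°
∠G(j12000) = 90.00° − 80.68° = 9.32°

9°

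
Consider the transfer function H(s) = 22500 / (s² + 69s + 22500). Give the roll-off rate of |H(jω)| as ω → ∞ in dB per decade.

-40 dB/decade

With 0 zeros and 2 poles, the high-frequency asymptotic slope is 20 × (0 − 2) = -40 dB/decade.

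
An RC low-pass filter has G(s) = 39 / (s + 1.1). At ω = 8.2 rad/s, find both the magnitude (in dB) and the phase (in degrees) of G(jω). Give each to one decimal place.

|j8.2 + 1.1| = √(8.2² + 1.1²) = 8.273
|G(j8.2)| = 39 / 8.273 = 4.7139
20 log₁₀(4.7139) = 13.47 dB
∠(j8.2 + 1.1) = arctan(8.2/1.1) = 82.36°
∠G(j8.2) = −82.36° = -82.36°

|G| = 13.5 dB, ∠G = -82.4 deg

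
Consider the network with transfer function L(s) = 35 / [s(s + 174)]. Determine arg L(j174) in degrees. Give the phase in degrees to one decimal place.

∠(j174 + 174) = arctan(174/174) = 45.00°
∠(j174) = 90.00°
∠L(j174) = − (45.00° + 90.00°) = -135.00°

-135.0 deg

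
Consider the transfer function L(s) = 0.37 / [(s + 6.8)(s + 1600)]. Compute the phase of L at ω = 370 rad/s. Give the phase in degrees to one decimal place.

∠(j370 + 6.8) = arctan(370/6.8) = 88.95°
∠(j370 + 1600) = arctan(370/1600) = 13.02°
∠L(j370) = − (88.95° + 13.02°) = -101.97°

-102.0 deg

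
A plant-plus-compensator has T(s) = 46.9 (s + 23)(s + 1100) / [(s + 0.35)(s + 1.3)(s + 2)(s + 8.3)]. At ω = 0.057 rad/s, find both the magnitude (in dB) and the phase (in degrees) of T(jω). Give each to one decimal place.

|T| = 103.8 dB, ∠T = -13.6°

|j0.057 + 23| = √(0.057² + 23²) = 23
|j0.057 + 1100| = √(0.057² + 1100²) = 1100
|j0.057 + 0.35| = √(0.057² + 0.35²) = 0.3546
|j0.057 + 1.3| = √(0.057² + 1.3²) = 1.301
|j0.057 + 2| = √(0.057² + 2²) = 2.001
|j0.057 + 8.3| = √(0.057² + 8.3²) = 8.3
|T(j0.057)| = 46.9 × 23 × 1100 / (0.3546 × 1.301 × 2.001 × 8.3) = 1.5484e+05
20 log₁₀(1.5484e+05) = 103.80 dB
∠(j0.057 + 23) = arctan(0.057/23) = 0.14°
∠(j0.057 + 1100) = arctan(0.057/1100) = 0.00°
∠(j0.057 + 0.35) = arctan(0.057/0.35) = 9.25°
∠(j0.057 + 1.3) = arctan(0.057/1.3) = 2.51°
∠(j0.057 + 2) = arctan(0.057/2) = 1.63°
∠(j0.057 + 8.3) = arctan(0.057/8.3) = 0.39°
∠T(j0.057) = 0.14° + 0.00° − (9.25° + 2.51° + 1.63° + 0.39°) = -13.64°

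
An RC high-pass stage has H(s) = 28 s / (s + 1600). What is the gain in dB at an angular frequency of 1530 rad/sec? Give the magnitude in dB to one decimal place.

|j1530| = 1530
|j1530 + 1600| = √(1530² + 1600²) = 2214
|H(j1530)| = 28 × 1530 / 2214 = 19.351
20 log₁₀(19.351) = 25.73 dB

25.7 dB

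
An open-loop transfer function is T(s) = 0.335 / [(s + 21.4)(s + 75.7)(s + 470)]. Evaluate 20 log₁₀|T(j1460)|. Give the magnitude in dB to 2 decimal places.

|j1460 + 21.4| = √(1460² + 21.4²) = 1460
|j1460 + 75.7| = √(1460² + 75.7²) = 1462
|j1460 + 470| = √(1460² + 470²) = 1534
|T(j1460)| = 0.335 / (1460 × 1462 × 1534) = 1.0232e-10
20 log₁₀(1.0232e-10) = -199.801 dB

-199.80 dB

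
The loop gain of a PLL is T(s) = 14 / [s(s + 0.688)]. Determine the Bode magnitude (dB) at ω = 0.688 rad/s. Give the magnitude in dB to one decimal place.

|j0.688 + 0.688| = √(0.688² + 0.688²) = 0.973
|j0.688| = 0.688
|T(j0.688)| = 14 / (0.973 × 0.688) = 20.914
20 log₁₀(20.914) = 26.41 dB

26.4 dB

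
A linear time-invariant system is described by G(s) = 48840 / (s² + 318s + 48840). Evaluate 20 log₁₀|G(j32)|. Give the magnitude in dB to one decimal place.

|(j32)² + 318(j32) + 48840| = |47816 + j10176| = 4.889e+04
|G(j32)| = 48840 / 4.889e+04 = 0.99904
20 log₁₀(0.99904) = -0.01 dB

-0.0 dB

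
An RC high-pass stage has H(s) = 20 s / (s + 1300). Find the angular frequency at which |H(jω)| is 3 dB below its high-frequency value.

For a single-pole high-pass, the −3 dB point is at the pole: ω = 1300 rad/s.

1300 rad/s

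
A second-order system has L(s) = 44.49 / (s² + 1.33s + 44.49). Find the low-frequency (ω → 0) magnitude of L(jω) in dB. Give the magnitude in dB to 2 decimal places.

0.00 dB

L(0) = 44.49 / 44.49 = 1
20 log₁₀(1) = 0.000 dB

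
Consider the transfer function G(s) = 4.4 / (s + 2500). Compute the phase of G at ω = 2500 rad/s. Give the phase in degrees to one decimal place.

∠(j2500 + 2500) = arctan(2500/2500) = 45.00°
∠G(j2500) = −45.00° = -45.00°

-45.0 deg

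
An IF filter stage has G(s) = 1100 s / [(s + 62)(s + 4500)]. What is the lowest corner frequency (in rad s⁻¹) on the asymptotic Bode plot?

Break frequencies occur at each pole and zero magnitude: 62 rad s⁻¹, 4500 rad s⁻¹.
The lowest is 62 rad s⁻¹.

62 rad s⁻¹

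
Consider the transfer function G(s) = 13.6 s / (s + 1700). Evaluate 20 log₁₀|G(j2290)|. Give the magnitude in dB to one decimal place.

|j2290| = 2290
|j2290 + 1700| = √(2290² + 1700²) = 2852
|G(j2290)| = 13.6 × 2290 / 2852 = 10.92
20 log₁₀(10.92) = 20.76 dB

20.8 dB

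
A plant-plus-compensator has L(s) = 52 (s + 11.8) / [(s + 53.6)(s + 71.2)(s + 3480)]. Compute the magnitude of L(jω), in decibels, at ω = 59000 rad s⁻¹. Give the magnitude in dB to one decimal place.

|j59000 + 11.8| = √(59000² + 11.8²) = 5.9e+04
|j59000 + 53.6| = √(59000² + 53.6²) = 5.9e+04
|j59000 + 71.2| = √(59000² + 71.2²) = 5.9e+04
|j59000 + 3480| = √(59000² + 3480²) = 5.91e+04
|L(j59000)| = 52 × 5.9e+04 / (5.9e+04 × 5.9e+04 × 5.91e+04) = 1.4912e-08
20 log₁₀(1.4912e-08) = -156.53 dB

-156.5 dB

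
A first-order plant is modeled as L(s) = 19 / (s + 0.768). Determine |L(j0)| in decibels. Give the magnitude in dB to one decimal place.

27.9 dB

L(0) = 19 / 0.768 = 24.74
20 log₁₀(24.74) = 27.87 dB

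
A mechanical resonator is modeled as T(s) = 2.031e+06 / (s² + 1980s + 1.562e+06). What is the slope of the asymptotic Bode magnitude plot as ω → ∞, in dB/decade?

-40 dB/decade

With 0 zeros and 2 poles, the high-frequency asymptotic slope is 20 × (0 − 2) = -40 dB/decade.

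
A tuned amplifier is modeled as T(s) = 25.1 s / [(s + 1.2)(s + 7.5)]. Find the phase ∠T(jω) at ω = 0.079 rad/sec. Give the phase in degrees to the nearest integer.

86°

∠(j0.079) = 90.00°
∠(j0.079 + 1.2) = arctan(0.079/1.2) = 3.77°
∠(j0.079 + 7.5) = arctan(0.079/7.5) = 0.60°
∠T(j0.079) = 90.00° − (3.77° + 0.60°) = 85.63°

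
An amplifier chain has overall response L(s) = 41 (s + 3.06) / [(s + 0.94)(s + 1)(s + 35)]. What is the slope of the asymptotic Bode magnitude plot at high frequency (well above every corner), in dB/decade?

-40 dB/decade

With 1 zero and 3 poles, the high-frequency asymptotic slope is 20 × (1 − 3) = -40 dB/decade.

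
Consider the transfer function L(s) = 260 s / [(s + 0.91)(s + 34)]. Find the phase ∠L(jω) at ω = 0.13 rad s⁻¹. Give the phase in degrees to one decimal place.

∠(j0.13) = 90.00°
∠(j0.13 + 0.91) = arctan(0.13/0.91) = 8.13°
∠(j0.13 + 34) = arctan(0.13/34) = 0.22°
∠L(j0.13) = 90.00° − (8.13° + 0.22°) = 81.65°

81.7 deg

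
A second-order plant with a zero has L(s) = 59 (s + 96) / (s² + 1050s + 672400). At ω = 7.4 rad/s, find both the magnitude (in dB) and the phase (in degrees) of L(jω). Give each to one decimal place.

|L| = -41.5 dB, ∠L = 3.7°

|j7.4 + 96| = √(7.4² + 96²) = 96.28
|(j7.4)² + 1050(j7.4) + 672400| = |6.7235e+05 + j7770| = 6.724e+05
|L(j7.4)| = 59 × 96.28 / 6.724e+05 = 0.0084487
20 log₁₀(0.0084487) = -41.46 dB
∠(j7.4 + 96) = arctan(7.4/96) = 4.41°
∠[(j7.4)² + 1050(j7.4) + 672400] = ∠[6.7235e+05 + j7770] = 0.66°
∠L(j7.4) = 4.41° − 0.66° = 3.75°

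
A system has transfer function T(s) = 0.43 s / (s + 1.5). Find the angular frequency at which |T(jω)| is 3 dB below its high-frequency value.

For a single-pole high-pass, the −3 dB point is at the pole: ω = 1.5 rad s⁻¹.

1.5 rad s⁻¹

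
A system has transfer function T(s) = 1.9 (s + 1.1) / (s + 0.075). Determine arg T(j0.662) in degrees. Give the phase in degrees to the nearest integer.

∠(j0.662 + 1.1) = arctan(0.662/1.1) = 31.04°
∠(j0.662 + 0.075) = arctan(0.662/0.075) = 83.54°
∠T(j0.662) = 31.04° − 83.54° = -52.50°

-52°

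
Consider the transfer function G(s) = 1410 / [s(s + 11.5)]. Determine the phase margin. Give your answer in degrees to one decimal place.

Gain crossover: |G(jω)| = 1 at ω ≈ 36.7 rad/sec.
∠G(j36.7) = −90° − arctan(36.7/11.5) ≈ -162.59°
PM = 180° + (-162.59°) = 17.41°

17.4 deg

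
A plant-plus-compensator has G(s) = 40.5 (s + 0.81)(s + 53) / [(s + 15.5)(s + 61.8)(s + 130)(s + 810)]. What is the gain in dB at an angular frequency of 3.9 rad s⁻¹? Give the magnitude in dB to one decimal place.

-81.7 dB

|j3.9 + 0.81| = √(3.9² + 0.81²) = 3.983
|j3.9 + 53| = √(3.9² + 53²) = 53.14
|j3.9 + 15.5| = √(3.9² + 15.5²) = 15.98
|j3.9 + 61.8| = √(3.9² + 61.8²) = 61.92
|j3.9 + 130| = √(3.9² + 130²) = 130.1
|j3.9 + 810| = √(3.9² + 810²) = 810
|G(j3.9)| = 40.5 × 3.983 × 53.14 / (15.98 × 61.92 × 130.1 × 810) = 8.2224e-05
20 log₁₀(8.2224e-05) = -81.70 dB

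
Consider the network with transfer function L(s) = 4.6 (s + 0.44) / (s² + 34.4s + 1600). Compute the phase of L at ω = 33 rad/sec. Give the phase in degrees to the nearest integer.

23 deg

∠(j33 + 0.44) = arctan(33/0.44) = 89.24°
∠[(j33)² + 34.4(j33) + 1600] = ∠[511 + j1135.2] = 65.77°
∠L(j33) = 89.24° − 65.77° = 23.47°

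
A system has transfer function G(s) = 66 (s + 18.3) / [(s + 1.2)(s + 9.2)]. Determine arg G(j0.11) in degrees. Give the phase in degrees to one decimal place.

-5.6°

∠(j0.11 + 18.3) = arctan(0.11/18.3) = 0.34°
∠(j0.11 + 1.2) = arctan(0.11/1.2) = 5.24°
∠(j0.11 + 9.2) = arctan(0.11/9.2) = 0.69°
∠G(j0.11) = 0.34° − (5.24° + 0.69°) = -5.58°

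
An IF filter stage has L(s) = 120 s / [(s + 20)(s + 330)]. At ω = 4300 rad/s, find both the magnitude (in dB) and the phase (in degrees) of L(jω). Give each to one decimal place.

|L| = -31.1 dB, ∠L = -85.3°

|j4300| = 4300
|j4300 + 20| = √(4300² + 20²) = 4300
|j4300 + 330| = √(4300² + 330²) = 4313
|L(j4300)| = 120 × 4300 / (4300 × 4313) = 0.027825
20 log₁₀(0.027825) = -31.11 dB
∠(j4300) = 90.00°
∠(j4300 + 20) = arctan(4300/20) = 89.73°
∠(j4300 + 330) = arctan(4300/330) = 85.61°
∠L(j4300) = 90.00° − (89.73° + 85.61°) = -85.34°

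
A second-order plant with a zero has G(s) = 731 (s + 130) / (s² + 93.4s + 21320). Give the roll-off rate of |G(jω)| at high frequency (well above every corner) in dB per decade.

-20 dB/decade

With 1 zero and 2 poles, the high-frequency asymptotic slope is 20 × (1 − 2) = -20 dB/decade.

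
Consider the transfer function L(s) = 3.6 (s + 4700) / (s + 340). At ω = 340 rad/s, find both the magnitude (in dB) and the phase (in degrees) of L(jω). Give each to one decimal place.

|j340 + 4700| = √(340² + 4700²) = 4712
|j340 + 340| = √(340² + 340²) = 480.8
|L(j340)| = 3.6 × 4712 / 480.8 = 35.281
20 log₁₀(35.281) = 30.95 dB
∠(j340 + 4700) = arctan(340/4700) = 4.14°
∠(j340 + 340) = arctan(340/340) = 45.00°
∠L(j340) = 4.14° − 45.00° = -40.86°

|L| = 31.0 dB, ∠L = -40.9°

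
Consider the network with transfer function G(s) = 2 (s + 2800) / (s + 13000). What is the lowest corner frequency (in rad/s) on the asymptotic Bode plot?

2800 rad/s

Break frequencies occur at each pole and zero magnitude: 2800 rad/s, 13000 rad/s.
The lowest is 2800 rad/s.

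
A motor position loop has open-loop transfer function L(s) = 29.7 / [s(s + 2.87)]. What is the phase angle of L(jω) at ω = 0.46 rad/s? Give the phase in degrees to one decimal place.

∠(j0.46 + 2.87) = arctan(0.46/2.87) = 9.11°
∠(j0.46) = 90.00°
∠L(j0.46) = − (9.11° + 90.00°) = -99.11°

-99.1°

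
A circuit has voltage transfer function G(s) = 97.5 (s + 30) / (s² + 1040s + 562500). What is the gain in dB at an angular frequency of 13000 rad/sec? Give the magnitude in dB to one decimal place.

-42.5 dB

|j13000 + 30| = √(13000² + 30²) = 1.3e+04
|(j13000)² + 1040(j13000) + 562500| = |-1.6844e+08 + j1.352e+07| = 1.69e+08
|G(j13000)| = 97.5 × 1.3e+04 / 1.69e+08 = 0.0075009
20 log₁₀(0.0075009) = -42.50 dB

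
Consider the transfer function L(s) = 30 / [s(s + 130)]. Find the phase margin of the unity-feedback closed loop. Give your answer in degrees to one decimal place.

89.9°

Gain crossover: |L(jω)| = 1 at ω ≈ 0.231 rad s⁻¹.
∠L(j0.231) = −90° − arctan(0.231/130) ≈ -90.10°
PM = 180° + (-90.10°) = 89.90°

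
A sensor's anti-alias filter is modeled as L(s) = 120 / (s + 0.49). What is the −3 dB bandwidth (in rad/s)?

0.49 rad/s

For a single-pole low-pass, the −3 dB point is at the pole: ω = 0.49 rad/s.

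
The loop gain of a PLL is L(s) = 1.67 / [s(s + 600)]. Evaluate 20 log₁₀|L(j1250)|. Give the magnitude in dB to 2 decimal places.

-120.32 dB

|j1250 + 600| = √(1250² + 600²) = 1387
|j1250| = 1250
|L(j1250)| = 1.67 / (1387 × 1250) = 9.6355e-07
20 log₁₀(9.6355e-07) = -120.323 dB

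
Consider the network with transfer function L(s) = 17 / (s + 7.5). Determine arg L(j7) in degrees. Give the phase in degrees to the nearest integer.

-43 deg

∠(j7 + 7.5) = arctan(7/7.5) = 43.03°
∠L(j7) = −43.03° = -43.03°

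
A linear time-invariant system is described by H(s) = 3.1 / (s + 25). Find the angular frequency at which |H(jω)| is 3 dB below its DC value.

For a single-pole low-pass, the −3 dB point is at the pole: ω = 25 rad s⁻¹.

25 rad s⁻¹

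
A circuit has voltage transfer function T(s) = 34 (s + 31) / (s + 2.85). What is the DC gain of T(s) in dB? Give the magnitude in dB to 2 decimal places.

51.36 dB

T(0) = 34 × 31 / 2.85 = 369.82
20 log₁₀(369.82) = 51.360 dB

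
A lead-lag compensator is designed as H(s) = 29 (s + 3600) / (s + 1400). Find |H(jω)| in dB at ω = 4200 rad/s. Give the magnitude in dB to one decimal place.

|j4200 + 3600| = √(4200² + 3600²) = 5532
|j4200 + 1400| = √(4200² + 1400²) = 4427
|H(j4200)| = 29 × 5532 / 4427 = 36.235
20 log₁₀(36.235) = 31.18 dB

31.2 dB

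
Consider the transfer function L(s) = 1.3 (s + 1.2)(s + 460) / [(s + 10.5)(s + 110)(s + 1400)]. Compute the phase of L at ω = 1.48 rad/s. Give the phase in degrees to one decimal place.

∠(j1.48 + 1.2) = arctan(1.48/1.2) = 50.96°
∠(j1.48 + 460) = arctan(1.48/460) = 0.18°
∠(j1.48 + 10.5) = arctan(1.48/10.5) = 8.02°
∠(j1.48 + 110) = arctan(1.48/110) = 0.77°
∠(j1.48 + 1400) = arctan(1.48/1400) = 0.06°
∠L(j1.48) = 50.96° + 0.18° − (8.02° + 0.77° + 0.06°) = 42.29°

42.3°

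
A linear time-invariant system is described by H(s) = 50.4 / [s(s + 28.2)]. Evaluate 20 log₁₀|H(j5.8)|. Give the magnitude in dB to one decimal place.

|j5.8 + 28.2| = √(5.8² + 28.2²) = 28.79
|j5.8| = 5.8
|H(j5.8)| = 50.4 / (28.79 × 5.8) = 0.30183
20 log₁₀(0.30183) = -10.40 dB

-10.4 dB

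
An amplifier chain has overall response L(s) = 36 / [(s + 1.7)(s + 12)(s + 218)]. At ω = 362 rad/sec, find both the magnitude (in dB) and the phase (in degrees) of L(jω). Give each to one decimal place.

|L| = -123.7 dB, ∠L = -236.8°

|j362 + 1.7| = √(362² + 1.7²) = 362
|j362 + 12| = √(362² + 12²) = 362.2
|j362 + 218| = √(362² + 218²) = 422.6
|L(j362)| = 36 / (362 × 362.2 × 422.6) = 6.4974e-07
20 log₁₀(6.4974e-07) = -123.75 dB
∠(j362 + 1.7) = arctan(362/1.7) = 89.73°
∠(j362 + 12) = arctan(362/12) = 88.10°
∠(j362 + 218) = arctan(362/218) = 58.94°
∠L(j362) = − (89.73° + 88.10° + 58.94°) = -236.78°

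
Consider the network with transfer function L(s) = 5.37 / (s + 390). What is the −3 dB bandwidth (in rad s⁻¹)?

For a single-pole low-pass, the −3 dB point is at the pole: ω = 390 rad s⁻¹.

390 rad s⁻¹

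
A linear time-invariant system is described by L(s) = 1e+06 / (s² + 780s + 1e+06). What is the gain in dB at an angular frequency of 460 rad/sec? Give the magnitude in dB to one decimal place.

1.2 dB

|(j460)² + 780(j460) + 1e+06| = |7.884e+05 + j3.588e+05| = 8.662e+05
|L(j460)| = 1e+06 / 8.662e+05 = 1.1545
20 log₁₀(1.1545) = 1.25 dB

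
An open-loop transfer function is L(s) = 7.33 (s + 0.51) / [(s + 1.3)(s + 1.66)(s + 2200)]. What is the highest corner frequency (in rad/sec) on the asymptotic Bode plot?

Break frequencies occur at each pole and zero magnitude: 0.51 rad/sec, 1.3 rad/sec, 1.66 rad/sec, 2200 rad/sec.
The highest is 2200 rad/sec.

2200 rad/sec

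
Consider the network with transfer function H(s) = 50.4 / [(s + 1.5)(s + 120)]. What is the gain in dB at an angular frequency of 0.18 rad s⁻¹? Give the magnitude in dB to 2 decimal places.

-11.12 dB

|j0.18 + 1.5| = √(0.18² + 1.5²) = 1.511
|j0.18 + 120| = √(0.18² + 120²) = 120
|H(j0.18)| = 50.4 / (1.511 × 120) = 0.27801
20 log₁₀(0.27801) = -11.119 dB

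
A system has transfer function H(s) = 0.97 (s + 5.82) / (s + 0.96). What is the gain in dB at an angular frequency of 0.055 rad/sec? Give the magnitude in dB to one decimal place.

15.4 dB

|j0.055 + 5.82| = √(0.055² + 5.82²) = 5.82
|j0.055 + 0.96| = √(0.055² + 0.96²) = 0.9616
|H(j0.055)| = 0.97 × 5.82 / 0.9616 = 5.8713
20 log₁₀(5.8713) = 15.37 dB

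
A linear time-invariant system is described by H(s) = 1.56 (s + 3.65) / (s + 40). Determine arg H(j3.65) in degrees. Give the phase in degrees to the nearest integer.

∠(j3.65 + 3.65) = arctan(3.65/3.65) = 45.00°
∠(j3.65 + 40) = arctan(3.65/40) = 5.21°
∠H(j3.65) = 45.00° − 5.21° = 39.79°

40 deg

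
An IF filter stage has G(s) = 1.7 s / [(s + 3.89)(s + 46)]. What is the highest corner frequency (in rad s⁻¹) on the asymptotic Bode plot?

46 rad s⁻¹

Break frequencies occur at each pole and zero magnitude: 3.89 rad s⁻¹, 46 rad s⁻¹.
The highest is 46 rad s⁻¹.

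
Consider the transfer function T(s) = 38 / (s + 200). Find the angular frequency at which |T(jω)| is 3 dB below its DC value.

For a single-pole low-pass, the −3 dB point is at the pole: ω = 200 rad/s.

200 rad/s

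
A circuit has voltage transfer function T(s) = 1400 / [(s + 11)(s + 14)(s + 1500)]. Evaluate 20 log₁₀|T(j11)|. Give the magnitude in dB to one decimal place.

-49.4 dB

|j11 + 11| = √(11² + 11²) = 15.56
|j11 + 14| = √(11² + 14²) = 17.8
|j11 + 1500| = √(11² + 1500²) = 1500
|T(j11)| = 1400 / (15.56 × 17.8 × 1500) = 0.0033697
20 log₁₀(0.0033697) = -49.45 dB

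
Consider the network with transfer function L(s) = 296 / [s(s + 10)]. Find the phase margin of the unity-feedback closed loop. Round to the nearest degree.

32°

Gain crossover: |L(jω)| = 1 at ω ≈ 15.8 rad/s.
∠L(j15.8) = −90° − arctan(15.8/10) ≈ -147.70°
PM = 180° + (-147.70°) = 32.30°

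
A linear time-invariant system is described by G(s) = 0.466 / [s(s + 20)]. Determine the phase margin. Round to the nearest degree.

90°

Gain crossover: |G(jω)| = 1 at ω ≈ 0.0233 rad/sec.
∠G(j0.0233) = −90° − arctan(0.0233/20) ≈ -90.07°
PM = 180° + (-90.07°) = 89.93°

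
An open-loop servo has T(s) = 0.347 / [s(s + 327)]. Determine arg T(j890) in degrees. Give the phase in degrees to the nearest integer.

∠(j890 + 327) = arctan(890/327) = 69.83°
∠(j890) = 90.00°
∠T(j890) = − (69.83° + 90.00°) = -159.83°

-160 deg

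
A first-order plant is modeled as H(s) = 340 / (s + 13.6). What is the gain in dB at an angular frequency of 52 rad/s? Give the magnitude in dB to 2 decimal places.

16.02 dB

|j52 + 13.6| = √(52² + 13.6²) = 53.75
|H(j52)| = 340 / 53.75 = 6.3257
20 log₁₀(6.3257) = 16.022 dB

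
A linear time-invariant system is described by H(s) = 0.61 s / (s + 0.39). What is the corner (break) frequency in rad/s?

The single real pole at s = −0.39 gives a corner at ω = 0.39 rad/s.

0.39 rad/s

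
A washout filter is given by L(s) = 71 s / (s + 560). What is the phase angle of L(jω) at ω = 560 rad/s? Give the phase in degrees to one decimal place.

∠(j560) = 90.00°
∠(j560 + 560) = arctan(560/560) = 45.00°
∠L(j560) = 90.00° − 45.00° = 45.00°

45.0°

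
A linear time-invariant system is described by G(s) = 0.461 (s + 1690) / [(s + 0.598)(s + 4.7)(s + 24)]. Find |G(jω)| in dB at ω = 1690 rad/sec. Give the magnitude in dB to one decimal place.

-132.8 dB

|j1690 + 1690| = √(1690² + 1690²) = 2390
|j1690 + 0.598| = √(1690² + 0.598²) = 1690
|j1690 + 4.7| = √(1690² + 4.7²) = 1690
|j1690 + 24| = √(1690² + 24²) = 1690
|G(j1690)| = 0.461 × 2390 / (1690 × 1690 × 1690) = 2.2824e-07
20 log₁₀(2.2824e-07) = -132.83 dB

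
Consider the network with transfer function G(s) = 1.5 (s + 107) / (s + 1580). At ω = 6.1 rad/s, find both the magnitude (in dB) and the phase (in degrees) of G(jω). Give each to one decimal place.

|G| = -19.8 dB, ∠G = 3.0 deg

|j6.1 + 107| = √(6.1² + 107²) = 107.2
|j6.1 + 1580| = √(6.1² + 1580²) = 1580
|G(j6.1)| = 1.5 × 107.2 / 1580 = 0.10175
20 log₁₀(0.10175) = -19.85 dB
∠(j6.1 + 107) = arctan(6.1/107) = 3.26°
∠(j6.1 + 1580) = arctan(6.1/1580) = 0.22°
∠G(j6.1) = 3.26° − 0.22° = 3.04°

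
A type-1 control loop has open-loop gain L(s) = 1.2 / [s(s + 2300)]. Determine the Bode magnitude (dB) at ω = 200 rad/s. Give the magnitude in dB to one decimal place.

-111.7 dB

|j200 + 2300| = √(200² + 2300²) = 2309
|j200| = 200
|L(j200)| = 1.2 / (2309 × 200) = 2.5989e-06
20 log₁₀(2.5989e-06) = -111.70 dB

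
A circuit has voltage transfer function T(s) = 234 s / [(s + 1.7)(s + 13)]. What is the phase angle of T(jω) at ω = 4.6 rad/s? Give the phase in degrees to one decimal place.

0.8°

∠(j4.6) = 90.00°
∠(j4.6 + 1.7) = arctan(4.6/1.7) = 69.72°
∠(j4.6 + 13) = arctan(4.6/13) = 19.49°
∠T(j4.6) = 90.00° − (69.72° + 19.49°) = 0.80°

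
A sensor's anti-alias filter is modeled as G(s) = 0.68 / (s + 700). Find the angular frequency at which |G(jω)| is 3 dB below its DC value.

For a single-pole low-pass, the −3 dB point is at the pole: ω = 700 rad/s.

700 rad/s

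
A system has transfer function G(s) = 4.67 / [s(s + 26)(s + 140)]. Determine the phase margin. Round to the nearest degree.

Gain crossover: |G(jω)| = 1 at ω ≈ 0.00128 rad s⁻¹.
∠G(j0.00128) = −90° − arctan(0.00128/26) − arctan(0.00128/140) ≈ -90.00°
PM = 180° + (-90.00°) = 90.00°

90°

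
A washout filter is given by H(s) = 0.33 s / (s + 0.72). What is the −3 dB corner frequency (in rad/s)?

0.72 rad/s

For a single-pole high-pass, the −3 dB point is at the pole: ω = 0.72 rad/s.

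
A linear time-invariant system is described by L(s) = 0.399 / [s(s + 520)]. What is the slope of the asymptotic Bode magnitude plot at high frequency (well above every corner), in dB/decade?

-40 dB/decade

With 0 zeros and 2 poles, the high-frequency asymptotic slope is 20 × (0 − 2) = -40 dB/decade.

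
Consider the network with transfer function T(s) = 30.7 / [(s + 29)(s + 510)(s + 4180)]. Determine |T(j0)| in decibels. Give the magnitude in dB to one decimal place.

-126.1 dB

T(0) = 30.7 / (29 × 510 × 4180) = 4.9659e-07
20 log₁₀(4.9659e-07) = -126.08 dB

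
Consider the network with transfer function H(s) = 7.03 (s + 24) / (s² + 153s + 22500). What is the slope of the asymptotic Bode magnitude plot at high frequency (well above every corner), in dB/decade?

-20 dB/decade

With 1 zero and 2 poles, the high-frequency asymptotic slope is 20 × (1 − 2) = -20 dB/decade.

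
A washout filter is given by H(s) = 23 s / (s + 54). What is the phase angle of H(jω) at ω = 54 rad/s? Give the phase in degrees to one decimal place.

∠(j54) = 90.00°
∠(j54 + 54) = arctan(54/54) = 45.00°
∠H(j54) = 90.00° − 45.00° = 45.00°

45.0°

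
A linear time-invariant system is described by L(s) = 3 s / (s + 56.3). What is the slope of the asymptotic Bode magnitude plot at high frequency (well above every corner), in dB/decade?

0 dB/decade

With 1 zero and 1 pole, the high-frequency asymptotic slope is 20 × (1 − 1) = 0 dB/decade.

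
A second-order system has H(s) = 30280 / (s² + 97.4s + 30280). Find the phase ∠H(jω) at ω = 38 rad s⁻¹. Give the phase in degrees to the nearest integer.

-7°

∠[(j38)² + 97.4(j38) + 30280] = ∠[28836 + j3701.2] = 7.31°
∠H(j38) = −7.31° = -7.31°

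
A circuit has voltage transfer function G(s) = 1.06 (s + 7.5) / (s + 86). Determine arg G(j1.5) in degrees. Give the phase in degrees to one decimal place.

∠(j1.5 + 7.5) = arctan(1.5/7.5) = 11.31°
∠(j1.5 + 86) = arctan(1.5/86) = 1.00°
∠G(j1.5) = 11.31° − 1.00° = 10.31°

10.3°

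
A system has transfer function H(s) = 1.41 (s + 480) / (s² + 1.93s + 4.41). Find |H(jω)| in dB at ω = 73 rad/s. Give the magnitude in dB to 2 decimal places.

-17.82 dB

|j73 + 480| = √(73² + 480²) = 485.5
|(j73)² + 1.93(j73) + 4.41| = |-5324.6 + j140.89| = 5326
|H(j73)| = 1.41 × 485.5 / 5326 = 0.12852
20 log₁₀(0.12852) = -17.820 dB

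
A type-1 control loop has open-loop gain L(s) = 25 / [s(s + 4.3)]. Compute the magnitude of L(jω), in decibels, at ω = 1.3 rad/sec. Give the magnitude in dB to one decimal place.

|j1.3 + 4.3| = √(1.3² + 4.3²) = 4.492
|j1.3| = 1.3
|L(j1.3)| = 25 / (4.492 × 1.3) = 4.2809
20 log₁₀(4.2809) = 12.63 dB

12.6 dB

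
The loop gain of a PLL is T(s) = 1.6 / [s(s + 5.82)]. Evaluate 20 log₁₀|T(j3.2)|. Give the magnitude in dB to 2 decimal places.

-22.47 dB

|j3.2 + 5.82| = √(3.2² + 5.82²) = 6.642
|j3.2| = 3.2
|T(j3.2)| = 1.6 / (6.642 × 3.2) = 0.075282
20 log₁₀(0.075282) = -22.466 dB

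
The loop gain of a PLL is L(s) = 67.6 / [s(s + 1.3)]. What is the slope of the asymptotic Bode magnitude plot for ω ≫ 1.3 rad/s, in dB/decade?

With 0 zeros and 2 poles, the high-frequency asymptotic slope is 20 × (0 − 2) = -40 dB/decade.

-40 dB/decade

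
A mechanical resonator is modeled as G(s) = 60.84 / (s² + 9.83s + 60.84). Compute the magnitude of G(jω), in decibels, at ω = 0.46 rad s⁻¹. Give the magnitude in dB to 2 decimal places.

|(j0.46)² + 9.83(j0.46) + 60.84| = |60.628 + j4.5218| = 60.8
|G(j0.46)| = 60.84 / 60.8 = 1.0007
20 log₁₀(1.0007) = 0.006 dB

0.01 dB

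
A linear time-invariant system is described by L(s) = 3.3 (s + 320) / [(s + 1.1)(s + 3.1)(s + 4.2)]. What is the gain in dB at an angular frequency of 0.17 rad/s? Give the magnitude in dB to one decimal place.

|j0.17 + 320| = √(0.17² + 320²) = 320
|j0.17 + 1.1| = √(0.17² + 1.1²) = 1.113
|j0.17 + 3.1| = √(0.17² + 3.1²) = 3.105
|j0.17 + 4.2| = √(0.17² + 4.2²) = 4.203
|L(j0.17)| = 3.3 × 320 / (1.113 × 3.105 × 4.203) = 72.699
20 log₁₀(72.699) = 37.23 dB

37.2 dB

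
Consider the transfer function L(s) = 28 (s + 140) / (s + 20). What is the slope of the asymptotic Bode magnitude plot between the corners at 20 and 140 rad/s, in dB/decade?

In this band the factors already past their corner are: pole at 20; net slope = -20 dB/decade.

-20 dB/decade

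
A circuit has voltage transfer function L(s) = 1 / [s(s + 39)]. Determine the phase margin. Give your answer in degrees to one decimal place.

Gain crossover: |L(jω)| = 1 at ω ≈ 0.0256 rad/s.
∠L(j0.0256) = −90° − arctan(0.0256/39) ≈ -90.04°
PM = 180° + (-90.04°) = 89.96°

90.0 deg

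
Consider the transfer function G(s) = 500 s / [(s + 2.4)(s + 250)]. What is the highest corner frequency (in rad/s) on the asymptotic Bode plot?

Break frequencies occur at each pole and zero magnitude: 2.4 rad/s, 250 rad/s.
The highest is 250 rad/s.

250 rad/s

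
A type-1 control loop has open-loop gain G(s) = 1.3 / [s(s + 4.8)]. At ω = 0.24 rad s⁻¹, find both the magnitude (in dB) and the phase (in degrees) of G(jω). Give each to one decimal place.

|j0.24 + 4.8| = √(0.24² + 4.8²) = 4.806
|j0.24| = 0.24
|G(j0.24)| = 1.3 / (4.806 × 0.24) = 1.1271
20 log₁₀(1.1271) = 1.04 dB
∠(j0.24 + 4.8) = arctan(0.24/4.8) = 2.86°
∠(j0.24) = 90.00°
∠G(j0.24) = − (2.86° + 90.00°) = -92.86°

|G| = 1.0 dB, ∠G = -92.9°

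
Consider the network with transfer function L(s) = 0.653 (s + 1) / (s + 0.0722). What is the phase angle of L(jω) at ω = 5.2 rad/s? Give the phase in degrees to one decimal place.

-10.1°

∠(j5.2 + 1) = arctan(5.2/1) = 79.11°
∠(j5.2 + 0.0722) = arctan(5.2/0.0722) = 89.20°
∠L(j5.2) = 79.11° − 89.20° = -10.09°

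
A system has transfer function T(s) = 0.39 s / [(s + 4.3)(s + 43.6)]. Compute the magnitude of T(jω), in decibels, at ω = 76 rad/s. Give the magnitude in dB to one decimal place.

-47.0 dB

|j76| = 76
|j76 + 4.3| = √(76² + 4.3²) = 76.12
|j76 + 43.6| = √(76² + 43.6²) = 87.62
|T(j76)| = 0.39 × 76 / (76.12 × 87.62) = 0.004444
20 log₁₀(0.004444) = -47.04 dB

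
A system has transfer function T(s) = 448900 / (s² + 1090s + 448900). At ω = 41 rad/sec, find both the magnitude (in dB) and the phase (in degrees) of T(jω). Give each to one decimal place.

|(j41)² + 1090(j41) + 448900| = |4.4722e+05 + j44690| = 4.494e+05
|T(j41)| = 448900 / 4.494e+05 = 0.99878
20 log₁₀(0.99878) = -0.01 dB
∠[(j41)² + 1090(j41) + 448900] = ∠[4.4722e+05 + j44690] = 5.71°
∠T(j41) = −5.71° = -5.71°

|T| = -0.0 dB, ∠T = -5.7°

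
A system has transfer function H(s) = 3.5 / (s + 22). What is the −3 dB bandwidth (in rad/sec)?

22 rad/sec

For a single-pole low-pass, the −3 dB point is at the pole: ω = 22 rad/sec.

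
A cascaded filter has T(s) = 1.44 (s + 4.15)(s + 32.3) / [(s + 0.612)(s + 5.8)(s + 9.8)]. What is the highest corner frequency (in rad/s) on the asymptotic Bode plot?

Break frequencies occur at each pole and zero magnitude: 0.612 rad/s, 4.15 rad/s, 5.8 rad/s, 9.8 rad/s, 32.3 rad/s.
The highest is 32.3 rad/s.

32.3 rad/s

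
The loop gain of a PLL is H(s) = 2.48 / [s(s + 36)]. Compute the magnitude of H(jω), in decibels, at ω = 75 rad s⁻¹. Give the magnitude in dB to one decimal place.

|j75 + 36| = √(75² + 36²) = 83.19
|j75| = 75
|H(j75)| = 2.48 / (83.19 × 75) = 0.00039747
20 log₁₀(0.00039747) = -68.01 dB

-68.0 dB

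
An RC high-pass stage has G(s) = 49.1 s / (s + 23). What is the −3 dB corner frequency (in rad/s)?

For a single-pole high-pass, the −3 dB point is at the pole: ω = 23 rad/s.

23 rad/s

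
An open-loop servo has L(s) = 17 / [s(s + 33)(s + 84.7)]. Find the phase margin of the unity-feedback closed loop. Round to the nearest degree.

Gain crossover: |L(jω)| = 1 at ω ≈ 0.00608 rad/s.
∠L(j0.00608) = −90° − arctan(0.00608/33) − arctan(0.00608/84.7) ≈ -90.01°
PM = 180° + (-90.01°) = 89.99°

90°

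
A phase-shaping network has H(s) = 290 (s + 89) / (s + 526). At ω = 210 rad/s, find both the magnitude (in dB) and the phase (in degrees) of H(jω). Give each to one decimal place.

|j210 + 89| = √(210² + 89²) = 228.1
|j210 + 526| = √(210² + 526²) = 566.4
|H(j210)| = 290 × 228.1 / 566.4 = 116.78
20 log₁₀(116.78) = 41.35 dB
∠(j210 + 89) = arctan(210/89) = 67.03°
∠(j210 + 526) = arctan(210/526) = 21.76°
∠H(j210) = 67.03° − 21.76° = 45.27°

|H| = 41.3 dB, ∠H = 45.3°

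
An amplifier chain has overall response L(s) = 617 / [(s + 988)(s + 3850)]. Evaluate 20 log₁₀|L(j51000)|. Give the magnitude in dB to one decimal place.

|j51000 + 988| = √(51000² + 988²) = 5.101e+04
|j51000 + 3850| = √(51000² + 3850²) = 5.115e+04
|L(j51000)| = 617 / (5.101e+04 × 5.115e+04) = 2.365e-07
20 log₁₀(2.365e-07) = -132.52 dB

-132.5 dB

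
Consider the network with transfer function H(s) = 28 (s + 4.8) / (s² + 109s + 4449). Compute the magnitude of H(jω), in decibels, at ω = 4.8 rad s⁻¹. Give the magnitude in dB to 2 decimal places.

-27.40 dB

|j4.8 + 4.8| = √(4.8² + 4.8²) = 6.788
|(j4.8)² + 109(j4.8) + 4449| = |4426 + j523.2| = 4457
|H(j4.8)| = 28 × 6.788 / 4457 = 0.042647
20 log₁₀(0.042647) = -27.402 dB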